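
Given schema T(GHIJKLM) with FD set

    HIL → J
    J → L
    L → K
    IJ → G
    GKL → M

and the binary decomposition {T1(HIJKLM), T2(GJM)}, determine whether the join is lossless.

Common attributes: T1 ∩ T2 = {JM}.
Closure of {JM}: J → L applies, adding L; L → K applies, adding K. So (JM)⁺ = {JKLM}.
The closure contains neither all of T1 = {HIJKLM} nor all of T2 = {GJM}, so the common attributes are not a superkey of either fragment. The join is lossy.

No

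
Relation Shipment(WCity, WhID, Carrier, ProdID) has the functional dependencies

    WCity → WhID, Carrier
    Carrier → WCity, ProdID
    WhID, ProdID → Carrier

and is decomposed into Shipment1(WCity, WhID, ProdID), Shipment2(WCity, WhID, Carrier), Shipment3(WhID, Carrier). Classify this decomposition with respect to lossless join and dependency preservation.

Lossless test (chase): Rows 1 and 2 agree on WCity; apply WCity→WhID, Carrier and equate their WhID, Carrier entries. Rows 1 and 2 agree on Carrier; apply Carrier→WCity, ProdID and equate their WCity, ProdID entries. Rows 1 and 3 agree on Carrier; apply Carrier→WCity, ProdID and equate their WCity, ProdID entries. Row 1 is now all distinguished symbols — the join is lossless.
Dependency preservation: Carrier → WCity, ProdID; WhID, ProdID → Carrier are not contained in any single fragment, but the restricted closure of each left-hand side across the fragments still reaches the right-hand side; the remaining FDs each lie inside some fragment. All dependencies are preserved.

lossless and dependency-preserving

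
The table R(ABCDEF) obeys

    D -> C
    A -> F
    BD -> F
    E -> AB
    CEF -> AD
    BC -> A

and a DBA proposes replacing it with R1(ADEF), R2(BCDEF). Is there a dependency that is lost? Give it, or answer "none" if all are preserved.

Check BC → A: no single fragment contains all of {ABC}, and the restricted closure of {BC} across the fragments never reaches {A}.
D → C is preserved.
A → F is preserved.
BD → F is preserved.
E → AB is preserved.
CEF → AD is preserved.

BC -> A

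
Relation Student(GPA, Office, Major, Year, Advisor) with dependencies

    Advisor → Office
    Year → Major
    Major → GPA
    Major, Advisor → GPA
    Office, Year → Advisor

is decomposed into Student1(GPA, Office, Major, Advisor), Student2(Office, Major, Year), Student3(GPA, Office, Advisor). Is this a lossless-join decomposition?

Chase test. Columns are GPA, Office, Major, Year, Advisor; row i has aⱼ where attribute j ∈ Studenti, else bᵢⱼ.
Initial tableau (one row per fragment):
  row 1: a1 a2 a3 b14 a5
  row 2: b21 a2 a3 a4 b25
  row 3: a1 a2 b33 b34 a5
Rows 1 and 2 agree on Major; apply Major→GPA and equate their GPA entries.
No row becomes fully distinguished — the join is lossy.

No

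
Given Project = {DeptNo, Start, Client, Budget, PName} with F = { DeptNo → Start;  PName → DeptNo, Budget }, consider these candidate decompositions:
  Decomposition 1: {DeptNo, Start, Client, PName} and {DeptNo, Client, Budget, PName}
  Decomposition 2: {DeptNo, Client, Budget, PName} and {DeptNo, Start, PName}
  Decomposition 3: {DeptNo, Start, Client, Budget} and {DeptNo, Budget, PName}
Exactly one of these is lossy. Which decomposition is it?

Decomposition 3

Decomposition 1: common = {DeptNo, Client, PName}, closure = {DeptNo, Start, Client, Budget, PName} → lossless.
Decomposition 2: common = {DeptNo, PName}, closure = {DeptNo, Start, Budget, PName} → lossless.
Decomposition 3: common = {DeptNo, Budget}, closure = {DeptNo, Start, Budget} → lossy.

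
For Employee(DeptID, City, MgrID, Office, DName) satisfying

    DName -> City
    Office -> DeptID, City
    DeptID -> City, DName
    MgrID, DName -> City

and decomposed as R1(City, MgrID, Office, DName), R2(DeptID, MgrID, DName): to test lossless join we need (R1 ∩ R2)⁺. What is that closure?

R1 ∩ R2 = {MgrID, DName}.
DName → City applies, adding City
Closure: {City, MgrID, DName}.

City, MgrID, DName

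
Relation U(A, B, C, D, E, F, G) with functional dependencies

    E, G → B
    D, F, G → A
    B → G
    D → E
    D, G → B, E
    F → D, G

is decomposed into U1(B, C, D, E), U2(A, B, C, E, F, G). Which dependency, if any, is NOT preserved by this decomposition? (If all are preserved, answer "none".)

F → D, G

Check F → D, G: no single fragment contains all of {D, F, G}, and the restricted closure of {F} across the fragments never reaches {D, G}.
E, G → B is preserved.
D, F, G → A is preserved.
B → G is preserved.
D → E is preserved.
D, G → B, E is preserved.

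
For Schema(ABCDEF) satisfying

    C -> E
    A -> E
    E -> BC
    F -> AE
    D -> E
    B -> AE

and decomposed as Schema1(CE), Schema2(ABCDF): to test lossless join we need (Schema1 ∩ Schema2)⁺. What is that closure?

ABCE

Schema1 ∩ Schema2 = {C}.
C → E applies, adding E
E → BC applies, adding B
B → AE applies, adding A
Closure: {ABCE}.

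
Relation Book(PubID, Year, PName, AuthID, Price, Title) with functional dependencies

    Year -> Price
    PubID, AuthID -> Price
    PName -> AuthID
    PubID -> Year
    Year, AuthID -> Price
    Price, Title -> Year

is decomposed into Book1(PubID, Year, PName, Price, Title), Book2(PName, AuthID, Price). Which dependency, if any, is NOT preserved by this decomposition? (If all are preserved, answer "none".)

none

Year → Price lies within Book1.
PubID, AuthID → Price: restricted closure across fragments reaches Price.
PName → AuthID lies within Book2.
PubID → Year lies within Book1.
Year, AuthID → Price: restricted closure across fragments reaches Price.
Price, Title → Year lies within Book1.
Every dependency is enforceable on the fragments, so the decomposition is dependency-preserving.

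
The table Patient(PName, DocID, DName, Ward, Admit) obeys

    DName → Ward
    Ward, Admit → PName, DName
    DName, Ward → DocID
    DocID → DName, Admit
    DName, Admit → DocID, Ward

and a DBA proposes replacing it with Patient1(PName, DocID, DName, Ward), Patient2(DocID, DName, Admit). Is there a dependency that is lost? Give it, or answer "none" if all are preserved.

Check Ward, Admit → PName, DName: no single fragment contains all of {PName, DName, Ward, Admit}, and the restricted closure of {Ward, Admit} across the fragments never reaches {PName, DName}.
DName → Ward is preserved.
DName, Ward → DocID is preserved.
DocID → DName, Admit is preserved.
DName, Admit → DocID, Ward is preserved.

Ward, Admit → PName, DName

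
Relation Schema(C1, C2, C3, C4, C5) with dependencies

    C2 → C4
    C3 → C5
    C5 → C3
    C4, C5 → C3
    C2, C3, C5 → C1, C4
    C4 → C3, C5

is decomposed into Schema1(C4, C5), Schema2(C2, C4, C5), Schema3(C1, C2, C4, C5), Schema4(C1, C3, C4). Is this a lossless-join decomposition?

Chase test. Columns are C1, C2, C3, C4, C5; row i has aⱼ where attribute j ∈ Schemai, else bᵢⱼ.
Initial tableau (one row per fragment):
  row 1: b11 b12 b13 a4 a5
  row 2: b21 a2 b23 a4 a5
  row 3: a1 a2 b33 a4 a5
  row 4: a1 b42 a3 a4 b45
Rows 1 and 2 agree on C5; apply C5→C3 and equate their C3 entries.
Rows 1 and 3 agree on C5; apply C5→C3 and equate their C3 entries.
Rows 2 and 3 agree on C2, C3, C5; apply C2, C3, C5→C1, C4 and equate their C1, C4 entries.
Rows 1 and 4 agree on C4; apply C4→C3, C5 and equate their C3, C5 entries.
Row 2 is now all distinguished symbols — the join is lossless.

Yes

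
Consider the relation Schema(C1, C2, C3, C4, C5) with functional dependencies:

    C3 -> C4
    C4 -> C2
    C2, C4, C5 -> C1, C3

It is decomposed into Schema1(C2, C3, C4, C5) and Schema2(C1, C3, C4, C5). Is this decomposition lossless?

Yes

Common attributes: Schema1 ∩ Schema2 = {C3, C4, C5}.
Closure of {C3, C4, C5}: C4 → C2 applies, adding C2; C2, C4, C5 → C1, C3 applies, adding C1. So (C3, C4, C5)⁺ = {C1, C2, C3, C4, C5}.
This closure contains every attribute of Schema1, so Schema1 ∩ Schema2 → Schema1. The join is lossless.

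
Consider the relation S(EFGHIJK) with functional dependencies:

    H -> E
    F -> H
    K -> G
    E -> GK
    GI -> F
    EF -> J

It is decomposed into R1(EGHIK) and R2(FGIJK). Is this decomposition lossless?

Common attributes: R1 ∩ R2 = {GIK}.
Closure of {GIK}: GI → F applies, adding F; F → H applies, adding H; H → E applies, adding E; EF → J applies, adding J. So (GIK)⁺ = {EFGHIJK}.
This closure contains every attribute of R1, so R1 ∩ R2 → R1. The join is lossless.

Yes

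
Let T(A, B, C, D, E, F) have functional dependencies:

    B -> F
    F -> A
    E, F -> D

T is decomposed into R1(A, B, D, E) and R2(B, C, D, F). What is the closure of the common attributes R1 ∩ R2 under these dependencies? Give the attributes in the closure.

A, B, D, F

R1 ∩ R2 = {B, D}.
B → F applies, adding F
F → A applies, adding A
Closure: {A, B, D, F}.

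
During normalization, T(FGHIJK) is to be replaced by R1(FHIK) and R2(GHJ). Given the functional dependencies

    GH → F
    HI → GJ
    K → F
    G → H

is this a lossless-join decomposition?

No

Common attributes: R1 ∩ R2 = {H}.
No dependency enlarges {H}, so (H)⁺ = {H}.
The closure contains neither all of R1 = {FHIK} nor all of R2 = {GHJ}, so the common attributes are not a superkey of either fragment. The join is lossy.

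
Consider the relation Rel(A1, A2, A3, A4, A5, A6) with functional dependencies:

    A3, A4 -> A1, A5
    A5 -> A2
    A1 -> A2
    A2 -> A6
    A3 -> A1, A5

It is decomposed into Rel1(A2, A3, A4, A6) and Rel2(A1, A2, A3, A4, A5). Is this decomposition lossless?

Common attributes: Rel1 ∩ Rel2 = {A2, A3, A4}.
Closure of {A2, A3, A4}: A3, A4 → A1, A5 applies, adding A1, A5; A2 → A6 applies, adding A6. So (A2, A3, A4)⁺ = {A1, A2, A3, A4, A5, A6}.
This closure contains every attribute of Rel1, so Rel1 ∩ Rel2 → Rel1. The join is lossless.

Yes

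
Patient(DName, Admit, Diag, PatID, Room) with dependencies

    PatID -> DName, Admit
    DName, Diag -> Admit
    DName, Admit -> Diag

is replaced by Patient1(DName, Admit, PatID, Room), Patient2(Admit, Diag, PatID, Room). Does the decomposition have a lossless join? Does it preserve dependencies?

lossless but not dependency-preserving

Lossless test: (Admit, PatID, Room)⁺ = {DName, Admit, Diag, PatID, Room}, which contains all of one fragment — lossless.
Dependency preservation: the restricted closure of {DName, Diag} across the fragments never reaches {Admit}, so DName, Diag → Admit cannot be enforced without a join — not preserved.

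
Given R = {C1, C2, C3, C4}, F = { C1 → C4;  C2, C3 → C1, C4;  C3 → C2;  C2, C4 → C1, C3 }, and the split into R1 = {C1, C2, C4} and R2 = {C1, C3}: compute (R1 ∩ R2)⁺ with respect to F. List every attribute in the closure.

R1 ∩ R2 = {C1}.
C1 → C4 applies, adding C4
Closure: {C1, C4}.

C1, C4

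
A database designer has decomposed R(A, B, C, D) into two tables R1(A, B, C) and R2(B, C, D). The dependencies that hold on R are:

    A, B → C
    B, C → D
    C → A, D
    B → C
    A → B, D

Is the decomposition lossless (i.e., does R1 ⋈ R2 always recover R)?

Yes

Common attributes: R1 ∩ R2 = {B, C}.
Closure of {B, C}: B, C → D applies, adding D; C → A, D applies, adding A. So (B, C)⁺ = {A, B, C, D}.
This closure contains every attribute of R1, so R1 ∩ R2 → R1. The join is lossless.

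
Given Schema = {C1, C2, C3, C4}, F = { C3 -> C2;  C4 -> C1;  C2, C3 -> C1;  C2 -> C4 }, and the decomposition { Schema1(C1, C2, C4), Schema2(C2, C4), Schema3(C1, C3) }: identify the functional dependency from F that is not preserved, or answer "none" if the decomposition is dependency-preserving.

C3 -> C2

Check C3 → C2: no single fragment contains all of {C2, C3}, and the restricted closure of {C3} across the fragments never reaches {C2}.
C4 → C1 is preserved.
C2, C3 → C1 is preserved.
C2 → C4 is preserved.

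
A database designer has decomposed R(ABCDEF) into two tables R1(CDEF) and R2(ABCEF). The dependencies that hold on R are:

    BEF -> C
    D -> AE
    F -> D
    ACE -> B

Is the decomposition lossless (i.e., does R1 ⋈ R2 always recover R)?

Common attributes: R1 ∩ R2 = {CEF}.
Closure of {CEF}: F → D applies, adding D; D → AE applies, adding A; ACE → B applies, adding B. So (CEF)⁺ = {ABCDEF}.
This closure contains every attribute of R1, so R1 ∩ R2 → R1. The join is lossless.

Yes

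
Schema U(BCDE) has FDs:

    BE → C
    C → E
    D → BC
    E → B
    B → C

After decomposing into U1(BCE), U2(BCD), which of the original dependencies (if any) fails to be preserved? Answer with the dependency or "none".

none

BE → C lies within U1.
C → E lies within U1.
D → BC lies within U2.
E → B lies within U1.
B → C lies within U1.
Every dependency is enforceable on the fragments, so the decomposition is dependency-preserving.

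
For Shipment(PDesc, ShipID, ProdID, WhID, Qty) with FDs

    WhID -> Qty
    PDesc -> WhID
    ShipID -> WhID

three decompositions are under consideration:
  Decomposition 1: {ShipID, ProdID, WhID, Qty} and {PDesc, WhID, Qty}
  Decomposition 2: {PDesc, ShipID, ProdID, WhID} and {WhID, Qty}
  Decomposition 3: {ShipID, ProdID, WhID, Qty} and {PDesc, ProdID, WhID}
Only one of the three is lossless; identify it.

Decomposition 1: common = {WhID, Qty}, closure = {WhID, Qty} → lossy.
Decomposition 2: common = {WhID}, closure = {WhID, Qty} → lossless.
Decomposition 3: common = {ProdID, WhID}, closure = {ProdID, WhID, Qty} → lossy.

Decomposition 2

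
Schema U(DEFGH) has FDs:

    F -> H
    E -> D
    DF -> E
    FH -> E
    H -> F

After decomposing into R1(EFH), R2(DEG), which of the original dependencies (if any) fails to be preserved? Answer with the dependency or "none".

none

F → H lies within R1.
E → D lies within R2.
DF → E: restricted closure across fragments reaches E.
FH → E lies within R1.
H → F lies within R1.
Every dependency is enforceable on the fragments, so the decomposition is dependency-preserving.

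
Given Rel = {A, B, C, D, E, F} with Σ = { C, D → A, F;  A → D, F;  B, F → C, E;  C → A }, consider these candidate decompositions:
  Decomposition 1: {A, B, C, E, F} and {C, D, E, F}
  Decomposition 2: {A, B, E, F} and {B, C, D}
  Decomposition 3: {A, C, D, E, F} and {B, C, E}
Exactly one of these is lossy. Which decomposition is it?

Decomposition 1: common = {C, E, F}, closure = {A, C, D, E, F} → lossless.
Decomposition 2: common = {B}, closure = {B} → lossy.
Decomposition 3: common = {C, E}, closure = {A, C, D, E, F} → lossless.

Decomposition 2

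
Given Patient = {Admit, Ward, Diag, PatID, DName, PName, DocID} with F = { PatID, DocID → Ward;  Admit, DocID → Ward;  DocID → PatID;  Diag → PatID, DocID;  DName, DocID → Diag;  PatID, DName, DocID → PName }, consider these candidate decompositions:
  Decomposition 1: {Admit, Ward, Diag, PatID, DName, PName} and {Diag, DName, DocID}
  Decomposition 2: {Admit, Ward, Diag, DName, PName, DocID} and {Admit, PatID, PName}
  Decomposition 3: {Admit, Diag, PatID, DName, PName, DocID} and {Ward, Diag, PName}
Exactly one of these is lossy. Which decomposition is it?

Decomposition 2

Decomposition 1: common = {Diag, DName}, closure = {Ward, Diag, PatID, DName, PName, DocID} → lossless.
Decomposition 2: common = {Admit, PName}, closure = {Admit, PName} → lossy.
Decomposition 3: common = {Diag, PName}, closure = {Ward, Diag, PatID, PName, DocID} → lossless.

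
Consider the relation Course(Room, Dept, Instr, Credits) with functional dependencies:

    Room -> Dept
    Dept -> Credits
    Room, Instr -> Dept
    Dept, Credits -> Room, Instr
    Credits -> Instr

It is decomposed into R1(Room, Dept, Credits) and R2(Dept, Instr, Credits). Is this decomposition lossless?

Yes

Common attributes: R1 ∩ R2 = {Dept, Credits}.
Closure of {Dept, Credits}: Dept, Credits → Room, Instr applies, adding Room, Instr. So (Dept, Credits)⁺ = {Room, Dept, Instr, Credits}.
This closure contains every attribute of R1, so R1 ∩ R2 → R1. The join is lossless.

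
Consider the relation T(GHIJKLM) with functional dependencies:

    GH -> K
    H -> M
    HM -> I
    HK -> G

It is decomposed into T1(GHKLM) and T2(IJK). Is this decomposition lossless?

Common attributes: T1 ∩ T2 = {K}.
No dependency enlarges {K}, so (K)⁺ = {K}.
The closure contains neither all of T1 = {GHKLM} nor all of T2 = {IJK}, so the common attributes are not a superkey of either fragment. The join is lossy.

No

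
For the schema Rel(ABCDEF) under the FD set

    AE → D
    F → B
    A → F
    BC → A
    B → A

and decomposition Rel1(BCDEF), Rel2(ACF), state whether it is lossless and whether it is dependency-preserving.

lossless and dependency-preserving

Lossless test: (CF)⁺ = {ABCF}, which contains all of one fragment — lossless.
Dependency preservation: AE → D; BC → A; B → A are not contained in any single fragment, but the restricted closure of each left-hand side across the fragments still reaches the right-hand side; the remaining FDs each lie inside some fragment. All dependencies are preserved.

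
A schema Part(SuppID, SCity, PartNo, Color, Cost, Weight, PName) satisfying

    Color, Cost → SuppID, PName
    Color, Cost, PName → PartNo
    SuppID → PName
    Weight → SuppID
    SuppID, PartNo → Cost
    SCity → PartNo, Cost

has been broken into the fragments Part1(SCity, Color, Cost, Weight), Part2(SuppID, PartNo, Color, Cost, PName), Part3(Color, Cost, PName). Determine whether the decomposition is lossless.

Yes

Chase test. Columns are SuppID, SCity, PartNo, Color, Cost, Weight, PName; row i has aⱼ where attribute j ∈ Parti, else bᵢⱼ.
Initial tableau (one row per fragment):
  row 1: b11 a2 b13 a4 a5 a6 b17
  row 2: a1 b22 a3 a4 a5 b26 a7
  row 3: b31 b32 b33 a4 a5 b36 a7
Rows 1 and 2 agree on Color, Cost; apply Color, Cost→SuppID, PName and equate their SuppID, PName entries.
Rows 1 and 3 agree on Color, Cost; apply Color, Cost→SuppID, PName and equate their SuppID, PName entries.
Rows 1 and 2 agree on Color, Cost, PName; apply Color, Cost, PName→PartNo and equate their PartNo entries.
Rows 1 and 3 agree on Color, Cost, PName; apply Color, Cost, PName→PartNo and equate their PartNo entries.
Row 1 is now all distinguished symbols — the join is lossless.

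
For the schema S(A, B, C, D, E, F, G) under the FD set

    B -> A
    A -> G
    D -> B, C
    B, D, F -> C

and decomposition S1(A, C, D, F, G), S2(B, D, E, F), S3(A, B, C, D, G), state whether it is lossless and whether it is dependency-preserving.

Lossless test (chase): Rows 2 and 3 agree on B; apply B→A and equate their A entries. Rows 1 and 2 agree on A; apply A→G and equate their G entries. Rows 1 and 2 agree on D; apply D→B, C and equate their B, C entries. Row 2 is now all distinguished symbols — the join is lossless.
Dependency preservation: B, D, F → C is not contained in any single fragment, but the restricted closure of its left-hand side across the fragments still reaches the right-hand side; the remaining FDs each lie inside some fragment. All dependencies are preserved.

lossless and dependency-preserving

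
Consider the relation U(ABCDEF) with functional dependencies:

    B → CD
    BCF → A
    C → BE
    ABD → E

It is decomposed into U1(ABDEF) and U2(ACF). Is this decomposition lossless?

No

Common attributes: U1 ∩ U2 = {AF}.
No dependency enlarges {AF}, so (AF)⁺ = {AF}.
The closure contains neither all of U1 = {ABDEF} nor all of U2 = {ACF}, so the common attributes are not a superkey of either fragment. The join is lossy.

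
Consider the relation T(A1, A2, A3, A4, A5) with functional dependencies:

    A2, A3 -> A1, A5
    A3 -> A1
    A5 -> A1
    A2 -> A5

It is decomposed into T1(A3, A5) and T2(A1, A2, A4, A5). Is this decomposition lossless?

No

Common attributes: T1 ∩ T2 = {A5}.
Closure of {A5}: A5 → A1 applies, adding A1. So (A5)⁺ = {A1, A5}.
The closure contains neither all of T1 = {A3, A5} nor all of T2 = {A1, A2, A4, A5}, so the common attributes are not a superkey of either fragment. The join is lossy.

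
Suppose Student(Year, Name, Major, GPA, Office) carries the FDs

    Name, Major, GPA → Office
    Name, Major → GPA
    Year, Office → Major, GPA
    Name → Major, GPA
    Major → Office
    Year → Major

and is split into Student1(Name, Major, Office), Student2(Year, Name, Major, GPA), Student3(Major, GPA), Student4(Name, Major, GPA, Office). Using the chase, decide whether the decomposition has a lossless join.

Chase test. Columns are Year, Name, Major, GPA, Office; row i has aⱼ where attribute j ∈ Studenti, else bᵢⱼ.
Initial tableau (one row per fragment):
  row 1: b11 a2 a3 b14 a5
  row 2: a1 a2 a3 a4 b25
  row 3: b31 b32 a3 a4 b35
  row 4: b41 a2 a3 a4 a5
Rows 2 and 4 agree on Name, Major, GPA; apply Name, Major, GPA→Office and equate their Office entries.
Rows 1 and 2 agree on Name, Major; apply Name, Major→GPA and equate their GPA entries.
Rows 1 and 3 agree on Major; apply Major→Office and equate their Office entries.
Row 2 is now all distinguished symbols — the join is lossless.

Yes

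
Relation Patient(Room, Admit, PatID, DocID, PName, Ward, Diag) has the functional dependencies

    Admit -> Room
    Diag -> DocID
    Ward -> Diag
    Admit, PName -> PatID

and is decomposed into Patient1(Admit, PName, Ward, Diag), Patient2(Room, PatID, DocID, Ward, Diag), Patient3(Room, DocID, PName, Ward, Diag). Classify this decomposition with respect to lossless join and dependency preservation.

lossy and not dependency-preserving

Lossless test (chase): Rows 1 and 2 agree on Diag; apply Diag→DocID and equate their DocID entries. No row becomes fully distinguished — the join is lossy.
Dependency preservation: the restricted closure of {Admit} across the fragments never reaches {Room}, so Admit → Room cannot be enforced without a join — not preserved.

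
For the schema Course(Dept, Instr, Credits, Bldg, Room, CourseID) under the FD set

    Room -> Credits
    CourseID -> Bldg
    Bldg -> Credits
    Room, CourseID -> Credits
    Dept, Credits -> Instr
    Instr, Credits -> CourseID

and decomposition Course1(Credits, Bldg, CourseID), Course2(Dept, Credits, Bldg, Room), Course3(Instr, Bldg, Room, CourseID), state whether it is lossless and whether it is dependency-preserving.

lossy and not dependency-preserving

Lossless test (chase): Rows 2 and 3 agree on Room; apply Room→Credits and equate their Credits entries. No row becomes fully distinguished — the join is lossy.
Dependency preservation: the restricted closure of {Dept, Credits} across the fragments never reaches {Instr}, so Dept, Credits → Instr cannot be enforced without a join — not preserved.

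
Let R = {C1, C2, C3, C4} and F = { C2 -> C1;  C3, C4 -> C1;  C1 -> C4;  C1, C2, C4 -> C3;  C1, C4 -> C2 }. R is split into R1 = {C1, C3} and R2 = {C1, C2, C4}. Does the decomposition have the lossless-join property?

Yes

Common attributes: R1 ∩ R2 = {C1}.
Closure of {C1}: C1 → C4 applies, adding C4; C1, C4 → C2 applies, adding C2; C1, C2, C4 → C3 applies, adding C3. So (C1)⁺ = {C1, C2, C3, C4}.
This closure contains every attribute of R1, so R1 ∩ R2 → R1. The join is lossless.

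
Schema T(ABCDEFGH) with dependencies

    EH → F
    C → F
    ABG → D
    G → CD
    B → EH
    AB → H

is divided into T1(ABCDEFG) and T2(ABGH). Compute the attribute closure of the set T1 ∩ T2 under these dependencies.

ABCDEFGH

T1 ∩ T2 = {ABG}.
ABG → D applies, adding D
G → CD applies, adding C
B → EH applies, adding EH
EH → F applies, adding F
Closure: {ABCDEFGH}.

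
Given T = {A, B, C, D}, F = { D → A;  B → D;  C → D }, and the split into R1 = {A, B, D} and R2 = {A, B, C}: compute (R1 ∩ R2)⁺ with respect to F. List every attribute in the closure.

A, B, D

R1 ∩ R2 = {A, B}.
B → D applies, adding D
Closure: {A, B, D}.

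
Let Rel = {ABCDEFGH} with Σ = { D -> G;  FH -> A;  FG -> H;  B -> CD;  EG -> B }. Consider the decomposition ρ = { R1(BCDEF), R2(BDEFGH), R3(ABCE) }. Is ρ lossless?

No

Chase test. Columns are ABCDEFGH; row i has aⱼ where attribute j ∈ Ri, else bᵢⱼ.
Initial tableau (one row per fragment):
  row 1: b11 a2 a3 a4 a5 a6 b17 b18
  row 2: b21 a2 b23 a4 a5 a6 a7 a8
  row 3: a1 a2 a3 b34 a5 b36 b37 b38
Rows 1 and 2 agree on D; apply D→G and equate their G entries.
Rows 1 and 2 agree on FG; apply FG→H and equate their H entries.
Rows 1 and 2 agree on B; apply B→CD and equate their CD entries.
Rows 1 and 3 agree on B; apply B→CD and equate their CD entries.
Rows 1 and 3 agree on D; apply D→G and equate their G entries.
Rows 1 and 2 agree on FH; apply FH→A and equate their A entries.
No row becomes fully distinguished — the join is lossy.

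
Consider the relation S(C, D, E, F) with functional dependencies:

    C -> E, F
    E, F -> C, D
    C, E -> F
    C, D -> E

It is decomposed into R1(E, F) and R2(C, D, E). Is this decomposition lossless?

Common attributes: R1 ∩ R2 = {E}.
No dependency enlarges {E}, so (E)⁺ = {E}.
The closure contains neither all of R1 = {E, F} nor all of R2 = {C, D, E}, so the common attributes are not a superkey of either fragment. The join is lossy.

No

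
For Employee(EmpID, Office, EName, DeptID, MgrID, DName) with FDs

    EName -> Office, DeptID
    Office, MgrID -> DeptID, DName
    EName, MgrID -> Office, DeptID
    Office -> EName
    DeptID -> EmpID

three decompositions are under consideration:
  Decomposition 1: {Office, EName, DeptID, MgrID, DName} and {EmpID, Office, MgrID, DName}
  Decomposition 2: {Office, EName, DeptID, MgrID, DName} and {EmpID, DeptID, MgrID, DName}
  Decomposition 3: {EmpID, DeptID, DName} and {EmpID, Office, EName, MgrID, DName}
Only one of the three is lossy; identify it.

Decomposition 3

Decomposition 1: common = {Office, MgrID, DName}, closure = {EmpID, Office, EName, DeptID, MgrID, DName} → lossless.
Decomposition 2: common = {DeptID, MgrID, DName}, closure = {EmpID, DeptID, MgrID, DName} → lossless.
Decomposition 3: common = {EmpID, DName}, closure = {EmpID, DName} → lossy.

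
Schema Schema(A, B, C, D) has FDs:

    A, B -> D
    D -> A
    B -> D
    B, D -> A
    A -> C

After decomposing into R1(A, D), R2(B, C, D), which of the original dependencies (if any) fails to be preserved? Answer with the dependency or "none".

Check A → C: no single fragment contains all of {A, C}, and the restricted closure of {A} across the fragments never reaches {C}.
A, B → D is preserved.
D → A is preserved.
B → D is preserved.
B, D → A is preserved.

A -> C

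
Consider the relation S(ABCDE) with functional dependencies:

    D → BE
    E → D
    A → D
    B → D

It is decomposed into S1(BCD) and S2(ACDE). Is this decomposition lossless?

Yes

Common attributes: S1 ∩ S2 = {CD}.
Closure of {CD}: D → BE applies, adding BE. So (CD)⁺ = {BCDE}.
This closure contains every attribute of S1, so S1 ∩ S2 → S1. The join is lossless.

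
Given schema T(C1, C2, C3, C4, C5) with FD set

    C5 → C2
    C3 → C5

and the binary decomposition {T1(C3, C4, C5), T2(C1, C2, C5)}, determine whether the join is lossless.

No

Common attributes: T1 ∩ T2 = {C5}.
Closure of {C5}: C5 → C2 applies, adding C2. So (C5)⁺ = {C2, C5}.
The closure contains neither all of T1 = {C3, C4, C5} nor all of T2 = {C1, C2, C5}, so the common attributes are not a superkey of either fragment. The join is lossy.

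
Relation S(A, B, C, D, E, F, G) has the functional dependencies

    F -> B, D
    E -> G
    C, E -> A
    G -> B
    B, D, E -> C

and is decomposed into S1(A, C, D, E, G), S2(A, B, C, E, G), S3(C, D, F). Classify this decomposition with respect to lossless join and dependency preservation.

lossy and not dependency-preserving

Lossless test (chase): Rows 1 and 2 agree on G; apply G→B and equate their B entries. No row becomes fully distinguished — the join is lossy.
Dependency preservation: the restricted closure of {F} across the fragments never reaches {B, D}, so F → B, D cannot be enforced without a join — not preserved.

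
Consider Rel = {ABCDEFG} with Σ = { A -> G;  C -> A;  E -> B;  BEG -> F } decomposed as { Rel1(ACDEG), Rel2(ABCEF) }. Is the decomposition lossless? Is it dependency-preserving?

lossless but not dependency-preserving

Lossless test: (ACE)⁺ = {ABCEFG}, which contains all of one fragment — lossless.
Dependency preservation: the restricted closure of {BEG} across the fragments never reaches {F}, so BEG → F cannot be enforced without a join — not preserved.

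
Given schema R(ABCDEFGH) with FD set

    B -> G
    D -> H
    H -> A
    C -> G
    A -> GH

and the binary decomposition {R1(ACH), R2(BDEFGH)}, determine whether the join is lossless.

Common attributes: R1 ∩ R2 = {H}.
Closure of {H}: H → A applies, adding A; A → GH applies, adding G. So (H)⁺ = {AGH}.
The closure contains neither all of R1 = {ACH} nor all of R2 = {BDEFGH}, so the common attributes are not a superkey of either fragment. The join is lossy.

No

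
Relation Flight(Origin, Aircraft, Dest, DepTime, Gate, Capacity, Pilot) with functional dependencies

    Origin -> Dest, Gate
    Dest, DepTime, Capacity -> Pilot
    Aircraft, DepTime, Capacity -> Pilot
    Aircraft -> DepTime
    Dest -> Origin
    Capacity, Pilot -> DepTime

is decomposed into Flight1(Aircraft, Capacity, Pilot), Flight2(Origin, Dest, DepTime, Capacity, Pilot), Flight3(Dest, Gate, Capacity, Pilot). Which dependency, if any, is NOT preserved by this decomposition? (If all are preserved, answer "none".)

Aircraft -> DepTime

Check Aircraft → DepTime: no single fragment contains all of {Aircraft, DepTime}, and the restricted closure of {Aircraft} across the fragments never reaches {DepTime}.
Origin → Dest, Gate is preserved.
Dest, DepTime, Capacity → Pilot is preserved.
Aircraft, DepTime, Capacity → Pilot is preserved.
Dest → Origin is preserved.
Capacity, Pilot → DepTime is preserved.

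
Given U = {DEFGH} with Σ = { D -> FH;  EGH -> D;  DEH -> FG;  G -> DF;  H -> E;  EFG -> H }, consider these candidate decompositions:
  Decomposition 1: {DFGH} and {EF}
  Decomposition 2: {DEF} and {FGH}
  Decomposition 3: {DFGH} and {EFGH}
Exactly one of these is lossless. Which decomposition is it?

Decomposition 1: common = {F}, closure = {F} → lossy.
Decomposition 2: common = {F}, closure = {F} → lossy.
Decomposition 3: common = {FGH}, closure = {DEFGH} → lossless.

Decomposition 3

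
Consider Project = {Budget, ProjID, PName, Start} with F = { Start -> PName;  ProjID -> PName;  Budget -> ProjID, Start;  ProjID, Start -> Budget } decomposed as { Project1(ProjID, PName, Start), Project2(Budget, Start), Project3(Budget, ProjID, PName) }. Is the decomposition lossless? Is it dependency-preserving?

lossless but not dependency-preserving

Lossless test (chase): Rows 1 and 2 agree on Start; apply Start→PName and equate their PName entries. Rows 2 and 3 agree on Budget; apply Budget→ProjID, Start and equate their ProjID, Start entries. Rows 1 and 2 agree on ProjID, Start; apply ProjID, Start→Budget and equate their Budget entries. Row 1 is now all distinguished symbols — the join is lossless.
Dependency preservation: the restricted closure of {ProjID, Start} across the fragments never reaches {Budget}, so ProjID, Start → Budget cannot be enforced without a join — not preserved.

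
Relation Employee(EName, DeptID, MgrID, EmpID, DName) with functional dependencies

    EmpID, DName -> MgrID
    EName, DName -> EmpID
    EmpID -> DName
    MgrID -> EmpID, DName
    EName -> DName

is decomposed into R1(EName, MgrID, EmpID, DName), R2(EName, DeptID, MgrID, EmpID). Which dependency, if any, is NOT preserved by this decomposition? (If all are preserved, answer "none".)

EmpID, DName → MgrID lies within R1.
EName, DName → EmpID lies within R1.
EmpID → DName lies within R1.
MgrID → EmpID, DName lies within R1.
EName → DName lies within R1.
Every dependency is enforceable on the fragments, so the decomposition is dependency-preserving.

none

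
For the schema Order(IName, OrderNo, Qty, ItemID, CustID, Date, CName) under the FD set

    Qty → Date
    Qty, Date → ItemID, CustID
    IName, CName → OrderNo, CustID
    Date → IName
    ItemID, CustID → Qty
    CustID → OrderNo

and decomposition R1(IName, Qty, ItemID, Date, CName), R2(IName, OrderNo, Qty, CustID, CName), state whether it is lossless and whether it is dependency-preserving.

Lossless test: (IName, Qty, CName)⁺ = {IName, OrderNo, Qty, ItemID, CustID, Date, CName}, which contains all of one fragment — lossless.
Dependency preservation: the restricted closure of {ItemID, CustID} across the fragments never reaches {Qty}, so ItemID, CustID → Qty cannot be enforced without a join — not preserved.

lossless but not dependency-preserving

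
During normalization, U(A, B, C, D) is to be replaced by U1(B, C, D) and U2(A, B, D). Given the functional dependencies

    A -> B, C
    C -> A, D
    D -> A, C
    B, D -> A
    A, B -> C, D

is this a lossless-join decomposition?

Yes

Common attributes: U1 ∩ U2 = {B, D}.
Closure of {B, D}: D → A, C applies, adding A, C. So (B, D)⁺ = {A, B, C, D}.
This closure contains every attribute of U1, so U1 ∩ U2 → U1. The join is lossless.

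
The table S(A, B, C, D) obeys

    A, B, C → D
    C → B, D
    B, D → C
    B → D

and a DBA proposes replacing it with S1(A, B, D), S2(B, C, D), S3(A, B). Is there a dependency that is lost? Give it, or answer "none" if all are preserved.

A, B, C → D: restricted closure across fragments reaches D.
C → B, D lies within S2.
B, D → C lies within S2.
B → D lies within S1.
Every dependency is enforceable on the fragments, so the decomposition is dependency-preserving.

none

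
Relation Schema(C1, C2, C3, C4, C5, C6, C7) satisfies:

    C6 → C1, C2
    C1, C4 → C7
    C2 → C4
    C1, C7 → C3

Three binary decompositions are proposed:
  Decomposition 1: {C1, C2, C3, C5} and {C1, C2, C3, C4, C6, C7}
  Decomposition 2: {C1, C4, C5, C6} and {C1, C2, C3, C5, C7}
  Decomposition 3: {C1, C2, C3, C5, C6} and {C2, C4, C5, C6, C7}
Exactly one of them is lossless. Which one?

Decomposition 3

Decomposition 1: common = {C1, C2, C3}, closure = {C1, C2, C3, C4, C7} → lossy.
Decomposition 2: common = {C1, C5}, closure = {C1, C5} → lossy.
Decomposition 3: common = {C2, C5, C6}, closure = {C1, C2, C3, C4, C5, C6, C7} → lossless.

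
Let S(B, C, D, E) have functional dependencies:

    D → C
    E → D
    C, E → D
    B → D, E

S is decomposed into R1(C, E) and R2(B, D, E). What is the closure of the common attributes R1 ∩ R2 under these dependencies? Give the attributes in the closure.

C, D, E

R1 ∩ R2 = {E}.
E → D applies, adding D
D → C applies, adding C
Closure: {C, D, E}.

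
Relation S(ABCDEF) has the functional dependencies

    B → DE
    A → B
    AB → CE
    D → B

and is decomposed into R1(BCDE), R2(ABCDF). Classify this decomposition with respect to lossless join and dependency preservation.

Lossless test: (BCD)⁺ = {BCDE}, which contains all of one fragment — lossless.
Dependency preservation: AB → CE is not contained in any single fragment, but the restricted closure of its left-hand side across the fragments still reaches the right-hand side; the remaining FDs each lie inside some fragment. All dependencies are preserved.

lossless and dependency-preserving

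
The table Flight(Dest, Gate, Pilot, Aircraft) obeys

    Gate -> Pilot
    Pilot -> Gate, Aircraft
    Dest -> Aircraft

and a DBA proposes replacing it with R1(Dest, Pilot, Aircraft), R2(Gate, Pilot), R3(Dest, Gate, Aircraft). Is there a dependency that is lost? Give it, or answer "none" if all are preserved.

none

Gate → Pilot lies within R2.
Pilot → Gate, Aircraft: restricted closure across fragments reaches Gate, Aircraft.
Dest → Aircraft lies within R1.
Every dependency is enforceable on the fragments, so the decomposition is dependency-preserving.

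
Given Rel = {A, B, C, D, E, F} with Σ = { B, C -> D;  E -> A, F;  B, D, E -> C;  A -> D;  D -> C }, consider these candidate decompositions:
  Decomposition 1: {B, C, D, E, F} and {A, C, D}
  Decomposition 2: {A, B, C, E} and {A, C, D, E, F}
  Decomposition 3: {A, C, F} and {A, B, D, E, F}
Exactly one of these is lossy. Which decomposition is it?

Decomposition 1: common = {C, D}, closure = {C, D} → lossy.
Decomposition 2: common = {A, C, E}, closure = {A, C, D, E, F} → lossless.
Decomposition 3: common = {A, F}, closure = {A, C, D, F} → lossless.

Decomposition 1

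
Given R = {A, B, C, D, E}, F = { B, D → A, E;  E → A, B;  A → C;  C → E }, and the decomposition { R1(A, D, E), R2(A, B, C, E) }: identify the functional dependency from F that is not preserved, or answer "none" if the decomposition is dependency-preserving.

Check B, D → A, E: no single fragment contains all of {A, B, D, E}, and the restricted closure of {B, D} across the fragments never reaches {A, E}.
E → A, B is preserved.
A → C is preserved.
C → E is preserved.

B, D → A, E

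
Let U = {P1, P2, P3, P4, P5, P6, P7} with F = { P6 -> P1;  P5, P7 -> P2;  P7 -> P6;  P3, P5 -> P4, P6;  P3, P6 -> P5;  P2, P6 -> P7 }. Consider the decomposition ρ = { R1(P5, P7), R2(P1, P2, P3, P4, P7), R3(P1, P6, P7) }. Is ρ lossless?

Chase test. Columns are P1, P2, P3, P4, P5, P6, P7; row i has aⱼ where attribute j ∈ Ri, else bᵢⱼ.
Initial tableau (one row per fragment):
  row 1: b11 b12 b13 b14 a5 b16 a7
  row 2: a1 a2 a3 a4 b25 b26 a7
  row 3: a1 b32 b33 b34 b35 a6 a7
Rows 1 and 2 agree on P7; apply P7→P6 and equate their P6 entries.
Rows 1 and 3 agree on P7; apply P7→P6 and equate their P6 entries.
Rows 1 and 2 agree on P6; apply P6→P1 and equate their P1 entries.
No row becomes fully distinguished — the join is lossy.

No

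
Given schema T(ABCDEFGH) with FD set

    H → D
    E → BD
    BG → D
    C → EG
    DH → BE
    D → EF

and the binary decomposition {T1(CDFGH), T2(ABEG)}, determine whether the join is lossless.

Common attributes: T1 ∩ T2 = {G}.
No dependency enlarges {G}, so (G)⁺ = {G}.
The closure contains neither all of T1 = {CDFGH} nor all of T2 = {ABEG}, so the common attributes are not a superkey of either fragment. The join is lossy.

No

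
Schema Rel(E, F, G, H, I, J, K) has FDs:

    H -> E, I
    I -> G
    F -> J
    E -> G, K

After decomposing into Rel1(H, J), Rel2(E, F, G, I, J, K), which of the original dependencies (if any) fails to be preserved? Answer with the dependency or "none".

H -> E, I

Check H → E, I: no single fragment contains all of {E, H, I}, and the restricted closure of {H} across the fragments never reaches {E, I}.
I → G is preserved.
F → J is preserved.
E → G, K is preserved.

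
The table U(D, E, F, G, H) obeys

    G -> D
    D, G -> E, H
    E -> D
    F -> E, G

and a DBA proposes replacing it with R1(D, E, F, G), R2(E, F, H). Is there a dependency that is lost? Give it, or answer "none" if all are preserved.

D, G -> E, H

Check D, G → E, H: no single fragment contains all of {D, E, G, H}, and the restricted closure of {D, G} across the fragments never reaches {E, H}.
G → D is preserved.
E → D is preserved.
F → E, G is preserved.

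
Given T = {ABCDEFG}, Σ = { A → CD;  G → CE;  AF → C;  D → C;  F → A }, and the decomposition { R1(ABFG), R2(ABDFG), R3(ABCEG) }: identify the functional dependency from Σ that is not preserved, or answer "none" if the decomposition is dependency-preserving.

Check D → C: no single fragment contains all of {CD}, and the restricted closure of {D} across the fragments never reaches {C}.
A → CD is preserved.
G → CE is preserved.
AF → C is preserved.
F → A is preserved.

D → C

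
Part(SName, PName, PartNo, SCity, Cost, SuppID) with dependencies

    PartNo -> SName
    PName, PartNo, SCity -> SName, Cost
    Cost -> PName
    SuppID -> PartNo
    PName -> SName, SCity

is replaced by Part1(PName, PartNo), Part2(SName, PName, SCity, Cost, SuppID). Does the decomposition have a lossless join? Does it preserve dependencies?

lossy and not dependency-preserving

Lossless test: (PName)⁺ = {SName, PName, SCity}, which is a superkey of neither fragment — lossy.
Dependency preservation: the restricted closure of {PartNo} across the fragments never reaches {SName}, so PartNo → SName cannot be enforced without a join — not preserved.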